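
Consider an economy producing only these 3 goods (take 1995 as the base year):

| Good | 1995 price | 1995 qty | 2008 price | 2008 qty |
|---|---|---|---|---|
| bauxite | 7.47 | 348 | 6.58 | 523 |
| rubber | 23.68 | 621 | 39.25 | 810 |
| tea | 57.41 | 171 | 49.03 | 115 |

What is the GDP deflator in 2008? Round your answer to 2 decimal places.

137.66

Nominal GDP 2008 = 6.58·523 + 39.25·810 + 49.03·115 = 40872.29.
Real GDP 2008 (at 1995 prices) = 7.47·523 + 23.68·810 + 57.41·115 = 29689.76.
Deflator = Nominal/Real × 100 = 40872.29/29689.76 × 100 = 137.665.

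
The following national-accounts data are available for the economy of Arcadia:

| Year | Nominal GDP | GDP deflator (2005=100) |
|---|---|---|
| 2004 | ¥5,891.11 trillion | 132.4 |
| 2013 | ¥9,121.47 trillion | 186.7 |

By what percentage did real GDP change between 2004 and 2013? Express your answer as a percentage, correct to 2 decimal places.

Deflate each year: 2004 → 5891.11/1.324 = 4449.48; 2013 → 9121.47/1.867 = 4885.63.
So real GDP changed by 4885.63/4449.48 − 1 = 0.0980, i.e. 9.80%.

9.80%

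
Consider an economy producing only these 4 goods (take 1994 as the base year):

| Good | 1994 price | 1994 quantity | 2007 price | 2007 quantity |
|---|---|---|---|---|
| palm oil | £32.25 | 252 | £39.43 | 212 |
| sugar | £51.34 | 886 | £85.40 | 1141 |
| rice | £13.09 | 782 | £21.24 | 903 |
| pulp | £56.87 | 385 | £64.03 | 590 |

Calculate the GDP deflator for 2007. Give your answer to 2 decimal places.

Nominal GDP 2007 = 39.43·212 + 85.40·1141 + 21.24·903 + 64.03·590 = 162757.98.
Real GDP 2007 (at 1994 prices) = 32.25·212 + 51.34·1141 + 13.09·903 + 56.87·590 = 110789.51.
Deflator = Nominal/Real × 100 = 162757.98/110789.51 × 100 = 146.907.

146.91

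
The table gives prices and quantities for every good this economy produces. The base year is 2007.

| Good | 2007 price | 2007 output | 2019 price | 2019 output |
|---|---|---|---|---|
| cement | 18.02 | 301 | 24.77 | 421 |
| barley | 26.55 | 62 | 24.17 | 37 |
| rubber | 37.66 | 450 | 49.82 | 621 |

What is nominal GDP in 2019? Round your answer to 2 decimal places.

Nominal GDP 2019 = Σ (p_2019 × q_2019) = 24.77·421 + 24.17·37 + 49.82·621 = 42260.68.

42260.68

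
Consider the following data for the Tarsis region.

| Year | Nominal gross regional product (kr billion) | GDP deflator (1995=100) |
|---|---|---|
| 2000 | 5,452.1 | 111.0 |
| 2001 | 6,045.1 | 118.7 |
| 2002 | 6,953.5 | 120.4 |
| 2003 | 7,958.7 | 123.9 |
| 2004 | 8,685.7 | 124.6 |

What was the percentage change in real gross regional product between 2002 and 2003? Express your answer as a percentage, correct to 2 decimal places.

Real gross regional product 2002 = 6953.5/1.204 = 5775.33.
Real gross regional product 2003 = 7958.7/1.239 = 6423.49.
Change = 6423.49/5775.33 − 1 = 0.1122.

11.22%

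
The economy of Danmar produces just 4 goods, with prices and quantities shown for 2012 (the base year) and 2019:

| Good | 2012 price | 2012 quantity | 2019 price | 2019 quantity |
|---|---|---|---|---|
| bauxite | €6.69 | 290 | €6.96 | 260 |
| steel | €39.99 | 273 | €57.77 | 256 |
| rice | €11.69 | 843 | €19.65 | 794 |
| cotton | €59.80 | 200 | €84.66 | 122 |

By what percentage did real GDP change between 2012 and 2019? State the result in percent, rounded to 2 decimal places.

Real GDP 2012 = Nominal GDP 2012 = 6.69·290 + 39.99·273 + 11.69·843 + 59.80·200 = 34672.04.
Real GDP 2019 (at 2012 prices) = 6.69·260 + 39.99·256 + 11.69·794 + 59.80·122 = 28554.30.
Real growth = 28554.30/34672.04 − 1 = -0.1764.

-17.64%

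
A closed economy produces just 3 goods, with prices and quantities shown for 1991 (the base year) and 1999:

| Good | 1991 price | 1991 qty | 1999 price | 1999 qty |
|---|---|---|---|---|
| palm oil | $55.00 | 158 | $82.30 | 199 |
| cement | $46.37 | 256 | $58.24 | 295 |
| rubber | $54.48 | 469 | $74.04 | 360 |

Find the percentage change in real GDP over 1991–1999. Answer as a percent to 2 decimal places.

-4.07%

Real GDP 1991 = Nominal GDP 1991 = 55.00·158 + 46.37·256 + 54.48·469 = 46111.84.
Real GDP 1999 (at 1991 prices) = 55.00·199 + 46.37·295 + 54.48·360 = 44236.95.
Real growth = 44236.95/46111.84 − 1 = -0.0407.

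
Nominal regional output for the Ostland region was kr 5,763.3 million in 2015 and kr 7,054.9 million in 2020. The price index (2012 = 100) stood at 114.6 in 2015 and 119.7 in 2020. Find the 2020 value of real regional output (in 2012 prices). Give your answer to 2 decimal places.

kr 5,893.82 million

Real regional output = Nominal / (price index/100) = 7054.9 / 1.197 = 5893.82.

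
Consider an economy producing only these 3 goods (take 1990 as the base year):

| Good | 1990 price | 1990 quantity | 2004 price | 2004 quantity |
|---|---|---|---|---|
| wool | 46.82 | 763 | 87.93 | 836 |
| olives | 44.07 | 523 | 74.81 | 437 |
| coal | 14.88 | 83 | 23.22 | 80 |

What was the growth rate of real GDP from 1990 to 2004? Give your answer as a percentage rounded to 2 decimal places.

Real GDP 1990 = Nominal GDP 1990 = 46.82·763 + 44.07·523 + 14.88·83 = 60007.31.
Real GDP 2004 (at 1990 prices) = 46.82·836 + 44.07·437 + 14.88·80 = 59590.51.
Real growth = 59590.51/60007.31 − 1 = -0.0069.

-0.69%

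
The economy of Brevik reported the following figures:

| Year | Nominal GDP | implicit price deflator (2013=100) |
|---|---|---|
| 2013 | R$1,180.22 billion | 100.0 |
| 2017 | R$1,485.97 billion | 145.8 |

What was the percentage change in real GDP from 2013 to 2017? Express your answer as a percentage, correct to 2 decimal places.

Deflate each year: 2013 → 1180.22/1.000 = 1180.22; 2017 → 1485.97/1.458 = 1019.18.
So real GDP changed by 1019.18/1180.22 − 1 = -0.1364, i.e. -13.64%.

-13.64%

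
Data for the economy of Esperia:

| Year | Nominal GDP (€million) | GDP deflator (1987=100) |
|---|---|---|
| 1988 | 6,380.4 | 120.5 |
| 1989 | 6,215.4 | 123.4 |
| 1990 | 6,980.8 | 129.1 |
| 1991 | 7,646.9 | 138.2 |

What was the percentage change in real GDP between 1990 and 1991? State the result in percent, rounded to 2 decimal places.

Real GDP 1990 = 6980.8/1.291 = 5407.28.
Real GDP 1991 = 7646.9/1.382 = 5533.21.
Change = 5533.21/5407.28 − 1 = 0.0233.

2.33%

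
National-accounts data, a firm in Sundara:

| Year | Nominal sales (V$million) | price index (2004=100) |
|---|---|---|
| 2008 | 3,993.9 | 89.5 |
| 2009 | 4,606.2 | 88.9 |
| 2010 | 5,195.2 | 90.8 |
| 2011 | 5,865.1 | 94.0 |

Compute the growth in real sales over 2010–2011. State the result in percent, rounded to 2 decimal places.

Real sales 2010 = 5195.2/0.908 = 5721.59.
Real sales 2011 = 5865.1/0.940 = 6239.47.
Change = 6239.47/5721.59 − 1 = 0.0905.

9.05%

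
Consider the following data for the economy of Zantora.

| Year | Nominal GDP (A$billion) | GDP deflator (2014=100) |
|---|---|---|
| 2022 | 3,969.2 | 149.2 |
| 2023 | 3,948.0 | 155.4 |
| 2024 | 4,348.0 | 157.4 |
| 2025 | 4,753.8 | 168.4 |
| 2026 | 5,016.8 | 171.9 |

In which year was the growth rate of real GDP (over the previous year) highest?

2024

2023: real = 3948.0/1.554 = 2540.54; growth vs 2022 (2660.32) = -4.50%.
2024: real = 4348.0/1.574 = 2762.39; growth vs 2023 (2540.54) = 8.73%.
2025: real = 4753.8/1.684 = 2822.92; growth vs 2024 (2762.39) = 2.19%.
2026: real = 5016.8/1.719 = 2918.44; growth vs 2025 (2822.92) = 3.38%.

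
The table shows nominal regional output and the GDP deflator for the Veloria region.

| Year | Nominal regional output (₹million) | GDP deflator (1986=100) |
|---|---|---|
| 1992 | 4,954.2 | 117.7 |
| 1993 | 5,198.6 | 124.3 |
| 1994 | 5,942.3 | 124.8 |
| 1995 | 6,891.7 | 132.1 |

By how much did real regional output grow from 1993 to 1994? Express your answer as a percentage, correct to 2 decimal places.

13.85%

Real regional output 1993 = 5198.6/1.243 = 4182.30.
Real regional output 1994 = 5942.3/1.248 = 4761.46.
Change = 4761.46/4182.30 − 1 = 0.1385.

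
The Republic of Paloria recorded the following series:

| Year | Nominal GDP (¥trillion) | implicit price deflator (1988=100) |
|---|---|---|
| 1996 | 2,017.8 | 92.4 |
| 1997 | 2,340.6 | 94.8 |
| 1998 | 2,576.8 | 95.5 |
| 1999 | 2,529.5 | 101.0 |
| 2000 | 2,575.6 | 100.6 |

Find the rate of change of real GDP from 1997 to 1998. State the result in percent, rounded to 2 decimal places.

9.28%

Real GDP 1997 = 2340.6/0.948 = 2468.99.
Real GDP 1998 = 2576.8/0.955 = 2698.22.
Change = 2698.22/2468.99 − 1 = 0.0928.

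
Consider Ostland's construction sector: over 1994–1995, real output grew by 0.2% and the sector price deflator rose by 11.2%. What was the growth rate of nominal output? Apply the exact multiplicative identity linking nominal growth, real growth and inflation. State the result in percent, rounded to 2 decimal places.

11.42%

(1 + g_nom) = (1 + g_real)(1 + π) = 1.0020 × 1.1120 = 1.11422.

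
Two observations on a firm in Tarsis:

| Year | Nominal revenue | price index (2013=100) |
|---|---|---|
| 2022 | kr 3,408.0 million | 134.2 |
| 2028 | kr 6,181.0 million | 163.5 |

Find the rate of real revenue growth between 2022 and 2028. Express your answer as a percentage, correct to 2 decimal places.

48.87%

Real revenue 2022 = 3408.0 / 1.342 = 2539.49.
Real revenue 2028 = 6181.0 / 1.635 = 3780.43.
Real growth = 3780.43 / 2539.49 − 1 = 0.4887.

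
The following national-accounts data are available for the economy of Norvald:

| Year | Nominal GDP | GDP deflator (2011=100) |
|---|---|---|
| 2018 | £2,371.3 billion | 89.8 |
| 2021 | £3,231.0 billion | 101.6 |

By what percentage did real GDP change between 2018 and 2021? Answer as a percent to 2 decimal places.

20.43%

Deflate each year: 2018 → 2371.3/0.898 = 2640.65; 2021 → 3231.0/1.016 = 3180.12.
So real GDP changed by 3180.12/2640.65 − 1 = 0.2043, i.e. 20.43%.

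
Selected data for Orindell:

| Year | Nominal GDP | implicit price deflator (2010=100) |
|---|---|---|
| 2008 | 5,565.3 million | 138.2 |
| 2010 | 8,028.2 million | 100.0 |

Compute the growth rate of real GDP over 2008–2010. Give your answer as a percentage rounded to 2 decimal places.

Real GDP 2008 = 5565.3 / 1.382 = 4026.99.
Real GDP 2010 = 8028.2 / 1.000 = 8028.20.
Real growth = 8028.20 / 4026.99 − 1 = 0.9936.

99.36%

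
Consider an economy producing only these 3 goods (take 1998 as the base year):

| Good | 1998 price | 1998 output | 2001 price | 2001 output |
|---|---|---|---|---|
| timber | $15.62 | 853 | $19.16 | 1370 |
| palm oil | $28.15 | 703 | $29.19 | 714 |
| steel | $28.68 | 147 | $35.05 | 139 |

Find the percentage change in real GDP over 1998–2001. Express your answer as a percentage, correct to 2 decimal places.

21.85%

Real GDP 1998 = Nominal GDP 1998 = 15.62·853 + 28.15·703 + 28.68·147 = 37329.27.
Real GDP 2001 (at 1998 prices) = 15.62·1370 + 28.15·714 + 28.68·139 = 45485.02.
Real growth = 45485.02/37329.27 − 1 = 0.2185.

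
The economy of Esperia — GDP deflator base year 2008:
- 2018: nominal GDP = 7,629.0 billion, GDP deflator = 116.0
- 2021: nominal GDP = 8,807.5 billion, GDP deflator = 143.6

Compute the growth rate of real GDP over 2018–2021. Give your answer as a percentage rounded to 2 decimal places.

Real GDP 2018 = 7629.0 / 1.160 = 6576.72.
Real GDP 2021 = 8807.5 / 1.436 = 6133.36.
Real growth = 6133.36 / 6576.72 − 1 = -0.0674.

-6.74%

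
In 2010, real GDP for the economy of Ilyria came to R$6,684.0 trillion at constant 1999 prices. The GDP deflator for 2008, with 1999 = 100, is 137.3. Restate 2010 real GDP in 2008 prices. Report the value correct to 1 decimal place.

Real GDP in 2008 prices = Real GDP in 1999 prices × (P_2008/P_1999) = 6684.0 × 1.373 = 9177.13.

R$9,177.1 trillion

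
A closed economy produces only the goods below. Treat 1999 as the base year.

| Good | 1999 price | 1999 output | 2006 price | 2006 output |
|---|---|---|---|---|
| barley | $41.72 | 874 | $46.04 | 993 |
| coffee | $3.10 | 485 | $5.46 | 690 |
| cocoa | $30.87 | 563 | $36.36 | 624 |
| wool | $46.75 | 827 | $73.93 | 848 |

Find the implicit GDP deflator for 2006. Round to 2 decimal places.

Nominal GDP 2006 = 46.04·993 + 5.46·690 + 36.36·624 + 73.93·848 = 134866.40.
Real GDP 2006 (at 1999 prices) = 41.72·993 + 3.10·690 + 30.87·624 + 46.75·848 = 102473.84.
Deflator = Nominal/Real × 100 = 134866.40/102473.84 × 100 = 131.611.

131.61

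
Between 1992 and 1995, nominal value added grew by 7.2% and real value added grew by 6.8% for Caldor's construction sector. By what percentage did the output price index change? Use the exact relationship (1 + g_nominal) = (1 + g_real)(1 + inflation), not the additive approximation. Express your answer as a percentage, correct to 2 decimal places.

0.37%

(1 + g_nom) = (1 + g_real)(1 + π), so π = 1.0720 / 1.0680 − 1 = 0.00375.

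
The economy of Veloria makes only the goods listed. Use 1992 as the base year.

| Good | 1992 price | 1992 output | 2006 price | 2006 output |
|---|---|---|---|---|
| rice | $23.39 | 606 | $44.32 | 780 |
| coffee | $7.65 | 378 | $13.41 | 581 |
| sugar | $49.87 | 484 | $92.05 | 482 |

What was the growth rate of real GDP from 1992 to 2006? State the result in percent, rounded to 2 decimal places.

Real GDP 1992 = Nominal GDP 1992 = 23.39·606 + 7.65·378 + 49.87·484 = 41203.12.
Real GDP 2006 (at 1992 prices) = 23.39·780 + 7.65·581 + 49.87·482 = 46726.19.
Real growth = 46726.19/41203.12 − 1 = 0.1340.

13.40%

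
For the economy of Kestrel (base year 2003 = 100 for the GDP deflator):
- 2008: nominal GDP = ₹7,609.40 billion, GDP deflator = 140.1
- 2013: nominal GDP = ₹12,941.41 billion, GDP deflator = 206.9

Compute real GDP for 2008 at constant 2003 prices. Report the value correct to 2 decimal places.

₹5,431.41 billion

Real GDP = Nominal / (GDP deflator/100) = 7609.40 / 1.401 = 5431.41.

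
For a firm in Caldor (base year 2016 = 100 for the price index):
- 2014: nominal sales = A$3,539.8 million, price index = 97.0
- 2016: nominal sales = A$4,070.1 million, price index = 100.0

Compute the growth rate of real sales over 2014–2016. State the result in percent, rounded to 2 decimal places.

11.53%

Real sales 2014 = 3539.8 / 0.970 = 3649.28.
Real sales 2016 = 4070.1 / 1.000 = 4070.10.
Real growth = 4070.10 / 3649.28 − 1 = 0.1153.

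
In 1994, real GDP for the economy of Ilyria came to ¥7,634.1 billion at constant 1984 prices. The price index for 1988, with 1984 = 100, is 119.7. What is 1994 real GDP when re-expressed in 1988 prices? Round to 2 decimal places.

Real GDP in 1988 prices = Real GDP in 1984 prices × (P_1988/P_1984) = 7634.1 × 1.197 = 9138.02.

¥9,138.02 billion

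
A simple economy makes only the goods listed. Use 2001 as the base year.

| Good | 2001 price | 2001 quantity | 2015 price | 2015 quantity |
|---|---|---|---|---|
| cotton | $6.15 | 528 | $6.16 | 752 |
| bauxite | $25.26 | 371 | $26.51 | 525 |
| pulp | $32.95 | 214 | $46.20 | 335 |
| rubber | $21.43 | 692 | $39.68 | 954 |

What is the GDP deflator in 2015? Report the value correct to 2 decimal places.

Nominal GDP 2015 = 6.16·752 + 26.51·525 + 46.20·335 + 39.68·954 = 71881.79.
Real GDP 2015 (at 2001 prices) = 6.15·752 + 25.26·525 + 32.95·335 + 21.43·954 = 49368.77.
Deflator = Nominal/Real × 100 = 71881.79/49368.77 × 100 = 145.602.

145.60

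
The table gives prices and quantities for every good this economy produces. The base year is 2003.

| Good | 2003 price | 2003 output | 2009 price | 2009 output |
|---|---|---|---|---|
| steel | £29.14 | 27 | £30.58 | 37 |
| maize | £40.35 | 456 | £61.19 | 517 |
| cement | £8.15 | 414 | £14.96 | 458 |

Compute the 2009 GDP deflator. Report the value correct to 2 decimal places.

Nominal GDP 2009 = 30.58·37 + 61.19·517 + 14.96·458 = 39618.37.
Real GDP 2009 (at 2003 prices) = 29.14·37 + 40.35·517 + 8.15·458 = 25671.83.
Deflator = Nominal/Real × 100 = 39618.37/25671.83 × 100 = 154.326.

154.33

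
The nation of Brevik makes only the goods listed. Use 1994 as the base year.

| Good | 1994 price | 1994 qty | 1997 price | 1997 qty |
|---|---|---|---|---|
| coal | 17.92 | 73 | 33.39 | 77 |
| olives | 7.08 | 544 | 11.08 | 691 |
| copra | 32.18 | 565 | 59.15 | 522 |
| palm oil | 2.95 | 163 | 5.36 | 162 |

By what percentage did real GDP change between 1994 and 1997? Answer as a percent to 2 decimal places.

Real GDP 1994 = Nominal GDP 1994 = 17.92·73 + 7.08·544 + 32.18·565 + 2.95·163 = 23822.23.
Real GDP 1997 (at 1994 prices) = 17.92·77 + 7.08·691 + 32.18·522 + 2.95·162 = 23547.98.
Real growth = 23547.98/23822.23 − 1 = -0.0115.

-1.15%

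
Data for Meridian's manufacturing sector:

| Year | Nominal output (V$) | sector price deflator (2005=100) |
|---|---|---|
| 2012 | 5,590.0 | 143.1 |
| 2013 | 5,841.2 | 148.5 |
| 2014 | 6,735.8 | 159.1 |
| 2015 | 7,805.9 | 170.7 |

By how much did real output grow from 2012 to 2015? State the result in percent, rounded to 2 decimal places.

17.06%

Real output 2012 = 5590.0/1.431 = 3906.36.
Real output 2015 = 7805.9/1.707 = 4572.88.
Change = 4572.88/3906.36 − 1 = 0.1706.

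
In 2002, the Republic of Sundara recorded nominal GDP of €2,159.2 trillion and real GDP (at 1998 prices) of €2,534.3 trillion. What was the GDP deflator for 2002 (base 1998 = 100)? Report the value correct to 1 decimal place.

85.2

GDP deflator = (Nominal / Real) × 100 = 2159.2 / 2534.3 × 100 = 85.20.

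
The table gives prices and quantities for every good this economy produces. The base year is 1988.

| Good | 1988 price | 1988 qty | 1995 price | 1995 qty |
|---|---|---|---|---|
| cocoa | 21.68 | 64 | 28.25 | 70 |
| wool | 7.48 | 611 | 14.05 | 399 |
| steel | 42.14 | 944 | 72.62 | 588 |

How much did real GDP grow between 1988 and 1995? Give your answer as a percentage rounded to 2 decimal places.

-35.98%

Real GDP 1988 = Nominal GDP 1988 = 21.68·64 + 7.48·611 + 42.14·944 = 45737.96.
Real GDP 1995 (at 1988 prices) = 21.68·70 + 7.48·399 + 42.14·588 = 29280.44.
Real growth = 29280.44/45737.96 − 1 = -0.3598.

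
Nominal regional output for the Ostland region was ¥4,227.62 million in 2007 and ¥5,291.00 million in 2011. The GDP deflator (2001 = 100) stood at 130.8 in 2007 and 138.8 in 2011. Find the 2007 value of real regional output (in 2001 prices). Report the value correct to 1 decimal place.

¥3,232.1 million

Real regional output = Nominal / (GDP deflator/100) = 4227.62 / 1.308 = 3232.13.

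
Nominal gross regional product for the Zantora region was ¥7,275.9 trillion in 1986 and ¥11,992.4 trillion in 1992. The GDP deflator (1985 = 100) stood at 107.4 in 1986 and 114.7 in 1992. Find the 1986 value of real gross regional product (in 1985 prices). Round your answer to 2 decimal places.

¥6,774.58 trillion

Real gross regional product = Nominal / (GDP deflator/100) = 7275.9 / 1.074 = 6774.58.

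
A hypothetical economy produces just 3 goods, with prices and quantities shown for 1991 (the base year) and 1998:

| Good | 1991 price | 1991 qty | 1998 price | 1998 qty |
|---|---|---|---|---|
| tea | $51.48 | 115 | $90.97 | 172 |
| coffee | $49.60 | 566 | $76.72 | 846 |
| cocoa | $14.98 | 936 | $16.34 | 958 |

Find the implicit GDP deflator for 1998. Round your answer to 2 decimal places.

Nominal GDP 1998 = 90.97·172 + 76.72·846 + 16.34·958 = 96205.68.
Real GDP 1998 (at 1991 prices) = 51.48·172 + 49.60·846 + 14.98·958 = 65167.00.
Deflator = Nominal/Real × 100 = 96205.68/65167.00 × 100 = 147.629.

147.63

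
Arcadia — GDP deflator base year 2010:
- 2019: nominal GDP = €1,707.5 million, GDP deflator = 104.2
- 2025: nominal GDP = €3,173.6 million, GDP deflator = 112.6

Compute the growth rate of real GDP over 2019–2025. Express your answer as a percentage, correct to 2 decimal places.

Deflate each year: 2019 → 1707.5/1.042 = 1638.68; 2025 → 3173.6/1.126 = 2818.47.
So real GDP changed by 2818.47/1638.68 − 1 = 0.7200, i.e. 72.00%.

72.00%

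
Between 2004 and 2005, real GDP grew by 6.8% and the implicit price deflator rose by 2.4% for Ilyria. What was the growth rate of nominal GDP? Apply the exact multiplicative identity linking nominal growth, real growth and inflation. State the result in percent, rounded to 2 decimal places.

(1 + g_nom) = (1 + g_real)(1 + π) = 1.0680 × 1.0240 = 1.09363.

9.36%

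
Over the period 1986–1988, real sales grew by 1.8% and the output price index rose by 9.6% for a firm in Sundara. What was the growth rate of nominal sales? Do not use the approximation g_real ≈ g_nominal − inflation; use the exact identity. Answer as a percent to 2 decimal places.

(1 + g_nom) = (1 + g_real)(1 + π) = 1.0180 × 1.0960 = 1.11573.

11.57%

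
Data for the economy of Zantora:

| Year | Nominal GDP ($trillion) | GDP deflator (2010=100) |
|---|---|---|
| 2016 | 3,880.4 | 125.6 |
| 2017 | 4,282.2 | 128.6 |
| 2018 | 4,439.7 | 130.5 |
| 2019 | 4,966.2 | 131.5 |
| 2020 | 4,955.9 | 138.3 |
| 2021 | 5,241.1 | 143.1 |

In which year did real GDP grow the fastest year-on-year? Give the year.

2017: real = 4282.2/1.286 = 3329.86; growth vs 2016 (3089.49) = 7.78%.
2018: real = 4439.7/1.305 = 3402.07; growth vs 2017 (3329.86) = 2.17%.
2019: real = 4966.2/1.315 = 3776.58; growth vs 2018 (3402.07) = 11.01%.
2020: real = 4955.9/1.383 = 3583.44; growth vs 2019 (3776.58) = -5.11%.
2021: real = 5241.1/1.431 = 3662.54; growth vs 2020 (3583.44) = 2.21%.

2019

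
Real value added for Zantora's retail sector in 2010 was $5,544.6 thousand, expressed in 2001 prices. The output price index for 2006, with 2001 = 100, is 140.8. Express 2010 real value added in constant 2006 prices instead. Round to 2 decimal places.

Real value added in 2006 prices = Real value added in 2001 prices × (P_2006/P_2001) = 5544.6 × 1.408 = 7806.80.

$7,806.80 thousand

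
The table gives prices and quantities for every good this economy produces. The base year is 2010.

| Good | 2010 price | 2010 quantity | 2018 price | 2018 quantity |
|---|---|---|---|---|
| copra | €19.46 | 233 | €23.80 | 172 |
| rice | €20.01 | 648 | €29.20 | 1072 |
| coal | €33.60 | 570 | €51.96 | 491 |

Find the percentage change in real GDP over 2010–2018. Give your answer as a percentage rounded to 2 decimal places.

Real GDP 2010 = Nominal GDP 2010 = 19.46·233 + 20.01·648 + 33.60·570 = 36652.66.
Real GDP 2018 (at 2010 prices) = 19.46·172 + 20.01·1072 + 33.60·491 = 41295.44.
Real growth = 41295.44/36652.66 − 1 = 0.1267.

12.67%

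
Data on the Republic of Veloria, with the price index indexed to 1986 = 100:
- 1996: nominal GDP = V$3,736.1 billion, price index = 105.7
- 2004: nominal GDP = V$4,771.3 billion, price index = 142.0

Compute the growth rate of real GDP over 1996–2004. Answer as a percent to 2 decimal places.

-4.94%

Real GDP 1996 = 3736.1 / 1.057 = 3534.63.
Real GDP 2004 = 4771.3 / 1.420 = 3360.07.
Real growth = 3360.07 / 3534.63 − 1 = -0.0494.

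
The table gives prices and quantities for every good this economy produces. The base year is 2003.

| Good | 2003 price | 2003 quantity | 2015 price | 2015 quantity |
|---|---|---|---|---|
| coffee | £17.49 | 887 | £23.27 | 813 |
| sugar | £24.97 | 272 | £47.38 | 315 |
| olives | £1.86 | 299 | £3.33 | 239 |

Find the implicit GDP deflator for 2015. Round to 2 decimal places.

153.75

Nominal GDP 2015 = 23.27·813 + 47.38·315 + 3.33·239 = 34639.08.
Real GDP 2015 (at 2003 prices) = 17.49·813 + 24.97·315 + 1.86·239 = 22529.46.
Deflator = Nominal/Real × 100 = 34639.08/22529.46 × 100 = 153.750.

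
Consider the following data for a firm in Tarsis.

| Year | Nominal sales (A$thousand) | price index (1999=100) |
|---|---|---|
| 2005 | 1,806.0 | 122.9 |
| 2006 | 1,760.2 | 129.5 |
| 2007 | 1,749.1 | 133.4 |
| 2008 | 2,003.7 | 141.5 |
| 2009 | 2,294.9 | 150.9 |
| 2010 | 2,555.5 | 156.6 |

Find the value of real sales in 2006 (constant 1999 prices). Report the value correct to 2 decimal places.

A$1,359.23 thousand

Real sales 2006 = 1760.2 / 1.295 = 1359.23.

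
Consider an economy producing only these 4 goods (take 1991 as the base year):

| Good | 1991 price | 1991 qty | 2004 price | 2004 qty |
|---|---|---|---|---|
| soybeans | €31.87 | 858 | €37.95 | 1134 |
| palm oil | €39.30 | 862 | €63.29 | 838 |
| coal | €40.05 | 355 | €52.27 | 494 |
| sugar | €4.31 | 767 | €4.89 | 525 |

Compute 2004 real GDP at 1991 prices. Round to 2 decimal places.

Real GDP 2004 = Σ (p_1991 × q_2004) = 31.87·1134 + 39.30·838 + 40.05·494 + 4.31·525 = 91121.43.

€91121.43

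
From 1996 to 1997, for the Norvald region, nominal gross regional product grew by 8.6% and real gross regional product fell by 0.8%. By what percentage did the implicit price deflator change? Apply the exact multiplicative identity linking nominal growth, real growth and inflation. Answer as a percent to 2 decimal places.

(1 + g_nom) = (1 + g_real)(1 + π), so π = 1.0860 / 0.9920 − 1 = 0.09476.

9.48%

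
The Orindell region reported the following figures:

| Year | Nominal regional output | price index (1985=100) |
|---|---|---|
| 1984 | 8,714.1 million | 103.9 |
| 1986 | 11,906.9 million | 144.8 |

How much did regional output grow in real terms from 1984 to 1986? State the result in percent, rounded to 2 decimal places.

Deflate each year: 1984 → 8714.1/1.039 = 8387.01; 1986 → 11906.9/1.448 = 8223.00.
So real regional output changed by 8223.00/8387.01 − 1 = -0.0196, i.e. -1.96%.

-1.96%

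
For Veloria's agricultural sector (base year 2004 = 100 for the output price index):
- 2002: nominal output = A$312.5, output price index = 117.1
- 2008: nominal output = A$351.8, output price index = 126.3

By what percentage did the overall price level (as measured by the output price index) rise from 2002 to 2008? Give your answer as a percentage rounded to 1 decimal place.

Price-level change = 126.3 / 117.1 − 1 = 0.0786.

7.9%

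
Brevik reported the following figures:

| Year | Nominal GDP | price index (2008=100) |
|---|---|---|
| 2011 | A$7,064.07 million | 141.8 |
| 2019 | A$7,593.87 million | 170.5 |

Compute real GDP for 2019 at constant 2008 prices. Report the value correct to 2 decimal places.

A$4,453.88 million

Real GDP = Nominal / (price index/100) = 7593.87 / 1.705 = 4453.88.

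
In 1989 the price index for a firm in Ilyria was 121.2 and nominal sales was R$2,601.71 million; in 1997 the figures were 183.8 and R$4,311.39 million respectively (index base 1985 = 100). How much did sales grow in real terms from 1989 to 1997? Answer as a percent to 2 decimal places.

Deflate each year: 1989 → 2601.71/1.212 = 2146.63; 1997 → 4311.39/1.838 = 2345.70.
So real sales changed by 2345.70/2146.63 − 1 = 0.0927, i.e. 9.27%.

9.27%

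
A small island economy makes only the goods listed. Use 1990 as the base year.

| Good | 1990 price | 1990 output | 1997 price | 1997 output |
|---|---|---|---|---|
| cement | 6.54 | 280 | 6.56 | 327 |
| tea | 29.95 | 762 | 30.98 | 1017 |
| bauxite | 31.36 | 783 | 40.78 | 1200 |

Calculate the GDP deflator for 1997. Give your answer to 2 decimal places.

Nominal GDP 1997 = 6.56·327 + 30.98·1017 + 40.78·1200 = 82587.78.
Real GDP 1997 (at 1990 prices) = 6.54·327 + 29.95·1017 + 31.36·1200 = 70229.73.
Deflator = Nominal/Real × 100 = 82587.78/70229.73 × 100 = 117.597.

117.60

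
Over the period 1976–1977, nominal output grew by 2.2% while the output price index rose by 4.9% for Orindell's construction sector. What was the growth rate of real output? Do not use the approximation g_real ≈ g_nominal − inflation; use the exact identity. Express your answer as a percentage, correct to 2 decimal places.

(1 + g_nom) = (1 + g_real)(1 + π), so g_real = 1.0220 / 1.0490 − 1 = -0.02574.

-2.57%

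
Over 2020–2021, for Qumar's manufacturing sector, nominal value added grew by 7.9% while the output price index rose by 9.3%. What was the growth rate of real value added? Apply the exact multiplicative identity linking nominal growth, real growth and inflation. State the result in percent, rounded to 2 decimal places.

-1.28%

(1 + g_nom) = (1 + g_real)(1 + π), so g_real = 1.0790 / 1.0930 − 1 = -0.01281.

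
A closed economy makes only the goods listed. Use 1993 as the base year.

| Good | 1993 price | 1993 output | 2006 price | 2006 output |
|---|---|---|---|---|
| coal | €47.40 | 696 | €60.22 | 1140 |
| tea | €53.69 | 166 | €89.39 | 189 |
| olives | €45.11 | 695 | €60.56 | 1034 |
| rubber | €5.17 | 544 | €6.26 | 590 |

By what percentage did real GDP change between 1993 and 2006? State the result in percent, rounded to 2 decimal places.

Real GDP 1993 = Nominal GDP 1993 = 47.40·696 + 53.69·166 + 45.11·695 + 5.17·544 = 76066.87.
Real GDP 2006 (at 1993 prices) = 47.40·1140 + 53.69·189 + 45.11·1034 + 5.17·590 = 113877.45.
Real growth = 113877.45/76066.87 − 1 = 0.4971.

49.71%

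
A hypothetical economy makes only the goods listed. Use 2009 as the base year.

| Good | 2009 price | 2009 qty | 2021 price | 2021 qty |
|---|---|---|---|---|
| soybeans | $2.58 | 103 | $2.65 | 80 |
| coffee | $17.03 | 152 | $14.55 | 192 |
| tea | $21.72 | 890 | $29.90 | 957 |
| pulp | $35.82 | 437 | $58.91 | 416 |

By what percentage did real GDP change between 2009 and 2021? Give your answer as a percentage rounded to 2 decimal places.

Real GDP 2009 = Nominal GDP 2009 = 2.58·103 + 17.03·152 + 21.72·890 + 35.82·437 = 37838.44.
Real GDP 2021 (at 2009 prices) = 2.58·80 + 17.03·192 + 21.72·957 + 35.82·416 = 39163.32.
Real growth = 39163.32/37838.44 − 1 = 0.0350.

3.50%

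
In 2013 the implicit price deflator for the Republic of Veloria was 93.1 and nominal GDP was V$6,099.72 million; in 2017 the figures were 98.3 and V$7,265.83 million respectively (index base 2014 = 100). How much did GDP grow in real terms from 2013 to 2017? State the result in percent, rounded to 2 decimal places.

12.82%

Real GDP 2013 = 6099.72 / 0.931 = 6551.79.
Real GDP 2017 = 7265.83 / 0.983 = 7391.49.
Real growth = 7391.49 / 6551.79 − 1 = 0.1282.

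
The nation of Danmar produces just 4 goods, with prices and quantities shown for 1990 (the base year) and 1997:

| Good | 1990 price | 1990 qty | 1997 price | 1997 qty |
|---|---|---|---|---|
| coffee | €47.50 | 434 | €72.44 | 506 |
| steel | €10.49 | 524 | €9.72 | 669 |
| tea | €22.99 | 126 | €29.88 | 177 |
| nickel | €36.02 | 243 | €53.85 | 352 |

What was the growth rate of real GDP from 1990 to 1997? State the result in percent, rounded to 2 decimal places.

Real GDP 1990 = Nominal GDP 1990 = 47.50·434 + 10.49·524 + 22.99·126 + 36.02·243 = 37761.36.
Real GDP 1997 (at 1990 prices) = 47.50·506 + 10.49·669 + 22.99·177 + 36.02·352 = 47801.08.
Real growth = 47801.08/37761.36 − 1 = 0.2659.

26.59%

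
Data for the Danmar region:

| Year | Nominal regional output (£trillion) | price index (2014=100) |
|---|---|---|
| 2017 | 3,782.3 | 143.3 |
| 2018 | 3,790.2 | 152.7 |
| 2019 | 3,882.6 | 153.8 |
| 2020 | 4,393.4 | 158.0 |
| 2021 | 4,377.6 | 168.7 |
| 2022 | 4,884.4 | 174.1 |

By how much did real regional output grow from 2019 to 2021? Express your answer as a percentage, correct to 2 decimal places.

2.79%

Real regional output 2019 = 3882.6/1.538 = 2524.45.
Real regional output 2021 = 4377.6/1.687 = 2594.90.
Change = 2594.90/2524.45 − 1 = 0.0279.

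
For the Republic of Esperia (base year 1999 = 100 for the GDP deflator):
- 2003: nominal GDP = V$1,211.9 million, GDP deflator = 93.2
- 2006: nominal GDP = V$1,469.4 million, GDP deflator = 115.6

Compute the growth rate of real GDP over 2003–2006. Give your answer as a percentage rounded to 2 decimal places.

-2.25%

Real GDP 2003 = 1211.9 / 0.932 = 1300.32.
Real GDP 2006 = 1469.4 / 1.156 = 1271.11.
Real growth = 1271.11 / 1300.32 − 1 = -0.0225.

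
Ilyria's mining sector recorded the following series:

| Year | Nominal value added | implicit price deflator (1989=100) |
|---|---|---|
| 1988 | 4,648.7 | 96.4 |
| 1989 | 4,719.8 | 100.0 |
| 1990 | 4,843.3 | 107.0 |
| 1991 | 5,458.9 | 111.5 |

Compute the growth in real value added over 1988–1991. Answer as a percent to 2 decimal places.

1.53%

Real value added 1988 = 4648.7/0.964 = 4822.30.
Real value added 1991 = 5458.9/1.115 = 4895.87.
Change = 4895.87/4822.30 − 1 = 0.0153.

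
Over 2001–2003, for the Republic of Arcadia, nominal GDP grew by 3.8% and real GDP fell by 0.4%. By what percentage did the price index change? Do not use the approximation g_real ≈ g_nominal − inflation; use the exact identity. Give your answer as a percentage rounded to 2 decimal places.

(1 + g_nom) = (1 + g_real)(1 + π), so π = 1.0380 / 0.9960 − 1 = 0.04217.

4.22%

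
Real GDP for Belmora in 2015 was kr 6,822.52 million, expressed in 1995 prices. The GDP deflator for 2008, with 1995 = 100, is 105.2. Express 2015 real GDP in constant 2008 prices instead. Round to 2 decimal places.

Real GDP in 2008 prices = Real GDP in 1995 prices × (P_2008/P_1995) = 6822.52 × 1.052 = 7177.29.

kr 7,177.29 million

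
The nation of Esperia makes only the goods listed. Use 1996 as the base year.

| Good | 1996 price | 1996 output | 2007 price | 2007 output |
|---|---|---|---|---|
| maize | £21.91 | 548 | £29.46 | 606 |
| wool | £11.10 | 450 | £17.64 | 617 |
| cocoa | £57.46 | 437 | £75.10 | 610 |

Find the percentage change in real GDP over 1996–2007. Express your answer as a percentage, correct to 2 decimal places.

31.02%

Real GDP 1996 = Nominal GDP 1996 = 21.91·548 + 11.10·450 + 57.46·437 = 42111.70.
Real GDP 2007 (at 1996 prices) = 21.91·606 + 11.10·617 + 57.46·610 = 55176.76.
Real growth = 55176.76/42111.70 − 1 = 0.3102.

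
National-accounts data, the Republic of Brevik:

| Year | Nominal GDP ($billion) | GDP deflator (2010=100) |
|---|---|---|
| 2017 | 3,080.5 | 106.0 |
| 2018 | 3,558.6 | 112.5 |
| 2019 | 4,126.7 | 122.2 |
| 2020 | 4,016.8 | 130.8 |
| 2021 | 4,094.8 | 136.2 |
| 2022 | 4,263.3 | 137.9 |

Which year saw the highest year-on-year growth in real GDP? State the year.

2018: real = 3558.6/1.125 = 3163.20; growth vs 2017 (2906.13) = 8.85%.
2019: real = 4126.7/1.222 = 3377.00; growth vs 2018 (3163.20) = 6.76%.
2020: real = 4016.8/1.308 = 3070.95; growth vs 2019 (3377.00) = -9.06%.
2021: real = 4094.8/1.362 = 3006.46; growth vs 2020 (3070.95) = -2.10%.
2022: real = 4263.3/1.379 = 3091.59; growth vs 2021 (3006.46) = 2.83%.

2018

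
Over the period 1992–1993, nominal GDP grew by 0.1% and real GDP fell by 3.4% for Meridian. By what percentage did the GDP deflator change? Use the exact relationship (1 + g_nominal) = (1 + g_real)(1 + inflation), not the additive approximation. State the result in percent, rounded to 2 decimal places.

3.62%

(1 + g_nom) = (1 + g_real)(1 + π), so π = 1.0010 / 0.9660 − 1 = 0.03623.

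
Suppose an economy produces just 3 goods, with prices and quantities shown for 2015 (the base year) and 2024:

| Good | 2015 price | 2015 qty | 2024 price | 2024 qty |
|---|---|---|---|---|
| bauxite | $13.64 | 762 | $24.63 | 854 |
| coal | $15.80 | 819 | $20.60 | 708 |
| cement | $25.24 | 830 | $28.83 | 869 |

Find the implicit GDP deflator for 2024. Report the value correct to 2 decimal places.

Nominal GDP 2024 = 24.63·854 + 20.60·708 + 28.83·869 = 60672.09.
Real GDP 2024 (at 2015 prices) = 13.64·854 + 15.80·708 + 25.24·869 = 44768.52.
Deflator = Nominal/Real × 100 = 60672.09/44768.52 × 100 = 135.524.

135.52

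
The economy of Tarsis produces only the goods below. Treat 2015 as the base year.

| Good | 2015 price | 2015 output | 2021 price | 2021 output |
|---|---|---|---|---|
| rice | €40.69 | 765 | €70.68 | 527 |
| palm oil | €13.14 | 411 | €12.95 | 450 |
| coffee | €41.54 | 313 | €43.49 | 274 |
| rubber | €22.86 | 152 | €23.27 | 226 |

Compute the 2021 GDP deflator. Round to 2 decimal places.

Nominal GDP 2021 = 70.68·527 + 12.95·450 + 43.49·274 + 23.27·226 = 60251.14.
Real GDP 2021 (at 2015 prices) = 40.69·527 + 13.14·450 + 41.54·274 + 22.86·226 = 43904.95.
Deflator = Nominal/Real × 100 = 60251.14/43904.95 × 100 = 137.231.

137.23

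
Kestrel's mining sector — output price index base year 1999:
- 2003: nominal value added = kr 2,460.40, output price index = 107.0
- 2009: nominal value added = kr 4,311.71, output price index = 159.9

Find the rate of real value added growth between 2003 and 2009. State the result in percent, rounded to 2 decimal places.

Real value added 2003 = 2460.40 / 1.070 = 2299.44.
Real value added 2009 = 4311.71 / 1.599 = 2696.50.
Real growth = 2696.50 / 2299.44 − 1 = 0.1727.

17.27%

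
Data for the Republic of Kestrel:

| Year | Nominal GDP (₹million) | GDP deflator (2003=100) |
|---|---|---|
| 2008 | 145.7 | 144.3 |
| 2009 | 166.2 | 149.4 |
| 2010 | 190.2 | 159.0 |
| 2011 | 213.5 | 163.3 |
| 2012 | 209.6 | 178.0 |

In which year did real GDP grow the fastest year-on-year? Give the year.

2009

2009: real = 166.2/1.494 = 111.24; growth vs 2008 (100.97) = 10.17%.
2010: real = 190.2/1.590 = 119.62; growth vs 2009 (111.24) = 7.53%.
2011: real = 213.5/1.633 = 130.74; growth vs 2010 (119.62) = 9.30%.
2012: real = 209.6/1.780 = 117.75; growth vs 2011 (130.74) = -9.94%.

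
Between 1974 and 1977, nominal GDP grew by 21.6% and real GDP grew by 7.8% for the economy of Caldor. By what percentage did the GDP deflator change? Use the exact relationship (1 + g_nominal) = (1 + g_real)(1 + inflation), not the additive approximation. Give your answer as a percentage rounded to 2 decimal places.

(1 + g_nom) = (1 + g_real)(1 + π), so π = 1.2160 / 1.0780 − 1 = 0.12801.

12.80%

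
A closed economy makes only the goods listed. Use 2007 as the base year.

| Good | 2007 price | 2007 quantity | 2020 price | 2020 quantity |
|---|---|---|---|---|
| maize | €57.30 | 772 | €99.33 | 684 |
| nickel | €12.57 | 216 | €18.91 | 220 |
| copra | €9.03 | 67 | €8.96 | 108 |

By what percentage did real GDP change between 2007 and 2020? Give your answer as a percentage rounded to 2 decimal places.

Real GDP 2007 = Nominal GDP 2007 = 57.30·772 + 12.57·216 + 9.03·67 = 47555.73.
Real GDP 2020 (at 2007 prices) = 57.30·684 + 12.57·220 + 9.03·108 = 42933.84.
Real growth = 42933.84/47555.73 − 1 = -0.0972.

-9.72%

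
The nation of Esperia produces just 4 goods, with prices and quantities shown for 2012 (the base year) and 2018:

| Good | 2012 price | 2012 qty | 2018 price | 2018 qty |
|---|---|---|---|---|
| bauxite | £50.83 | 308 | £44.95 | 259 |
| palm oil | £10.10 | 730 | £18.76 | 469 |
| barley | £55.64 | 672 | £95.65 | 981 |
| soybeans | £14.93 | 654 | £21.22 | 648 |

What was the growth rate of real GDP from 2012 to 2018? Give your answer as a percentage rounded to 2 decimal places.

Real GDP 2012 = Nominal GDP 2012 = 50.83·308 + 10.10·730 + 55.64·672 + 14.93·654 = 70182.94.
Real GDP 2018 (at 2012 prices) = 50.83·259 + 10.10·469 + 55.64·981 + 14.93·648 = 82159.35.
Real growth = 82159.35/70182.94 − 1 = 0.1706.

17.06%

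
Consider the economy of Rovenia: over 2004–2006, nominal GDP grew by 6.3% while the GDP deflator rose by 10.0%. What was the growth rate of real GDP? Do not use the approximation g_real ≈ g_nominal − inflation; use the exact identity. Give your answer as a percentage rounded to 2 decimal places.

(1 + g_nom) = (1 + g_real)(1 + π), so g_real = 1.0630 / 1.1000 − 1 = -0.03364.

-3.36%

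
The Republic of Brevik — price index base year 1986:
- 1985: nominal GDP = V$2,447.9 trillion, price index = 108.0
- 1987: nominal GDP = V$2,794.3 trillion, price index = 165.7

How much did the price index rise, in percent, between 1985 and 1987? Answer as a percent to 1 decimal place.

Price-level change = 165.7 / 108.0 − 1 = 0.5343.

53.4%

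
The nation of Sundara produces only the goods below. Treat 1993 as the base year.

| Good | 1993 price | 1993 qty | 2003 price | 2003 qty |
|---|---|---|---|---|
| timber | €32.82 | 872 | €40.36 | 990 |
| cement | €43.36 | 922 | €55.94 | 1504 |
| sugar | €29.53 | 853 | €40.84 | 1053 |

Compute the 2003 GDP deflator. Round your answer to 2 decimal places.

129.73

Nominal GDP 2003 = 40.36·990 + 55.94·1504 + 40.84·1053 = 167094.68.
Real GDP 2003 (at 1993 prices) = 32.82·990 + 43.36·1504 + 29.53·1053 = 128800.33.
Deflator = Nominal/Real × 100 = 167094.68/128800.33 × 100 = 129.732.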